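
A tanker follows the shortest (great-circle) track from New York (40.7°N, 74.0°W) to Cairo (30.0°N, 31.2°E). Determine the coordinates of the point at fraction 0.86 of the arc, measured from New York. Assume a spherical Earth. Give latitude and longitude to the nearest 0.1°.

Convert each endpoint to a unit vector on the sphere (x = cos φ cos λ, y = cos φ sin λ, z = sin φ).
The central angle between the endpoints is δ = arccos(p₁·p₂) ≈ 1.416 rad (81.1°).
Interpolate at f = 0.86 with slerp weights a = sin((1−f)δ)/sin δ ≈ 0.199, b = sin(fδ)/sin δ ≈ 0.950.
p = a·p₁ + b·p₂ ≈ (0.745, 0.281, 0.605); φ = arcsin(p_z) ≈ 37.22°, λ = atan2(p_y, p_x) ≈ 20.65°.

≈ 37.2°N, 20.6°E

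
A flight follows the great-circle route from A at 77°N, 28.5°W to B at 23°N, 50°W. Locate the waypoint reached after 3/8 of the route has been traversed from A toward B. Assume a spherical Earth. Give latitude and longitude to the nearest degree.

Convert each endpoint to a unit vector on the sphere (x = cos φ cos λ, y = cos φ sin λ, z = sin φ).
The central angle between the endpoints is δ = arccos(p₁·p₂) ≈ 0.960 rad (55.0°).
Interpolate at f = 3/8 with slerp weights a = sin((1−f)δ)/sin δ ≈ 0.689, b = sin(fδ)/sin δ ≈ 0.430.
p = a·p₁ + b·p₂ ≈ (0.391, -0.377, 0.840); φ = arcsin(p_z) ≈ 57.10°, λ = atan2(p_y, p_x) ≈ -43.99°.

≈ 57°N, 44°W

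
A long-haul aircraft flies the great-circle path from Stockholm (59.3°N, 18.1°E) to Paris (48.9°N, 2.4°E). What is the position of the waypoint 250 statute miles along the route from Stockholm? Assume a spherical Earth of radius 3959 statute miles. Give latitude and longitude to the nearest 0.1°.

≈ (56.8°N, 13.2°E)

Convert each endpoint to a unit vector on the sphere (x = cos φ cos λ, y = cos φ sin λ, z = sin φ).
The central angle between the endpoints is δ = arccos(p₁·p₂) ≈ 0.241 rad (13.8°). The total great-circle distance is δ·R ≈ 0.241 × 3959 ≈ 955 mi, so the target fraction is f = 250/955 ≈ 0.262.
Interpolate at f ≈ 0.262 with slerp weights a = sin((1−f)δ)/sin δ ≈ 0.741, b = sin(fδ)/sin δ ≈ 0.264.
p = a·p₁ + b·p₂ ≈ (0.533, 0.125, 0.837); φ = arcsin(p_z) ≈ 56.79°, λ = atan2(p_y, p_x) ≈ 13.18°.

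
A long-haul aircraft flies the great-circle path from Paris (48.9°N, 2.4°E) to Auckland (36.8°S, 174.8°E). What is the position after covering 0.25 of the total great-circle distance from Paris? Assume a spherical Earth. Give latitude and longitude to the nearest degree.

≈ 72°N, 84°E

Write both endpoints as unit vectors p₁, p₂ with components (cos φ cos λ, cos φ sin λ, sin φ).
The central angle between the endpoints is δ = arccos(p₁·p₂) ≈ 2.909 rad (166.7°).
Interpolate at f = 0.25 with slerp weights a = sin((1−f)δ)/sin δ ≈ 3.559, b = sin(fδ)/sin δ ≈ 2.889.
p = a·p₁ + b·p₂ ≈ (0.033, 0.308, 0.951); φ = arcsin(p_z) ≈ 71.97°, λ = atan2(p_y, p_x) ≈ 83.82°.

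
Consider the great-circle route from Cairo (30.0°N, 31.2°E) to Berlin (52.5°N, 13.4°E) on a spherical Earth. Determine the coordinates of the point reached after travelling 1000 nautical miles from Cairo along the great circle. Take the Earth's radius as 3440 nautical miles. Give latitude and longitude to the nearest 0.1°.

≈ 44.7°N, 21.3°E

From cos δ = sin φ₁ sin φ₂ + cos φ₁ cos φ₂ cos Δλ, the central angle is δ ≈ 0.454 rad (26.0°). The total great-circle distance is δ·R ≈ 0.454 × 3440 ≈ 1562 nmi, so the target fraction is f = 1000/1562 ≈ 0.640.
Interpolate at f ≈ 0.640 with slerp weights a = sin((1−f)δ)/sin δ ≈ 0.371, b = sin(fδ)/sin δ ≈ 0.653.
p = a·p₁ + b·p₂ ≈ (0.662, 0.259, 0.704); φ = arcsin(p_z) ≈ 44.73°, λ = atan2(p_y, p_x) ≈ 21.34°.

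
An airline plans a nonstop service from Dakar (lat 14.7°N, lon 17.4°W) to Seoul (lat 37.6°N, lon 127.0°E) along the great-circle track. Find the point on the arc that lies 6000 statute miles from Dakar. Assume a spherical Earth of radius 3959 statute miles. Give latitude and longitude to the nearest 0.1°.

≈ lat 56.9°N, lon 89.9°E

From cos δ = sin φ₁ sin φ₂ + cos φ₁ cos φ₂ cos Δλ, the central angle is δ ≈ 2.058 rad (117.9°). The total great-circle distance is δ·R ≈ 2.058 × 3959 ≈ 8148 mi, so the target fraction is f = 6000/8148 ≈ 0.736.
Interpolate at f ≈ 0.736 with slerp weights a = sin((1−f)δ)/sin δ ≈ 0.584, b = sin(fδ)/sin δ ≈ 1.130.
p = a·p₁ + b·p₂ ≈ (0.001, 0.546, 0.838); φ = arcsin(p_z) ≈ 56.91°, λ = atan2(p_y, p_x) ≈ 89.94°.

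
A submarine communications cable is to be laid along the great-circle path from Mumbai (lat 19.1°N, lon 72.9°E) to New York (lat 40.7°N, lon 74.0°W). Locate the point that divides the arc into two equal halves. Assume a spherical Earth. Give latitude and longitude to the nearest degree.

Write both endpoints as unit vectors p₁, p₂ with components (cos φ cos λ, cos φ sin λ, sin φ).
The central angle between the endpoints is δ = arccos(p₁·p₂) ≈ 1.968 rad (112.8°).
Interpolate at f = 1/2 with slerp weights a = sin((1−f)δ)/sin δ ≈ 0.903, b = sin(fδ)/sin δ ≈ 0.903.
p = a·p₁ + b·p₂ ≈ (0.440, 0.157, 0.884); φ = arcsin(p_z) ≈ 62.16°, λ = atan2(p_y, p_x) ≈ 19.71°.

≈ lat 62°N, lon 20°E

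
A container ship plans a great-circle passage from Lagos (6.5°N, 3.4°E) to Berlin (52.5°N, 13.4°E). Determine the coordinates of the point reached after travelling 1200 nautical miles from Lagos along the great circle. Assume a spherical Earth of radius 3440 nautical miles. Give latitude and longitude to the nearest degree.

The haversine formula gives a central angle δ ≈ 0.816 rad (46.7°) between the endpoints. The total great-circle distance is δ·R ≈ 0.816 × 3440 ≈ 2805 nmi, so the target fraction is f = 1200/2805 ≈ 0.428.
Interpolate at f ≈ 0.428 with slerp weights a = sin((1−f)δ)/sin δ ≈ 0.618, b = sin(fδ)/sin δ ≈ 0.469.
p = a·p₁ + b·p₂ ≈ (0.891, 0.103, 0.442); φ = arcsin(p_z) ≈ 26.26°, λ = atan2(p_y, p_x) ≈ 6.57°.

≈ 26°N, 7°E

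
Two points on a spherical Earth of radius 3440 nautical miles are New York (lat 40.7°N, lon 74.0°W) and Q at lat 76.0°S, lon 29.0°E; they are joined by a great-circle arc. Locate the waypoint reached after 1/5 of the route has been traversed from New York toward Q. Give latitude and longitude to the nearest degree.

From cos δ = sin φ₁ sin φ₂ + cos φ₁ cos φ₂ cos Δλ, the central angle is δ ≈ 2.310 rad (132.4°).
Interpolate at f = 1/5 with slerp weights a = sin((1−f)δ)/sin δ ≈ 1.302, b = sin(fδ)/sin δ ≈ 0.603.
p = a·p₁ + b·p₂ ≈ (0.400, -0.878, 0.263); φ = arcsin(p_z) ≈ 15.27°, λ = atan2(p_y, p_x) ≈ -65.52°.

≈ lat 15°N, lon 66°W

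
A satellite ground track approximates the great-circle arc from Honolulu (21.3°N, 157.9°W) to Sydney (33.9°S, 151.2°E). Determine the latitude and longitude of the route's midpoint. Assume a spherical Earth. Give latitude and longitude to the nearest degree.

Write both endpoints as unit vectors p₁, p₂ with components (cos φ cos λ, cos φ sin λ, sin φ).
The central angle between the endpoints is δ = arccos(p₁·p₂) ≈ 1.282 rad (73.4°).
Interpolate at f = 1/2 with slerp weights a = sin((1−f)δ)/sin δ ≈ 0.624, b = sin(fδ)/sin δ ≈ 0.624.
p = a·p₁ + b·p₂ ≈ (-0.992, 0.031, -0.121); φ = arcsin(p_z) ≈ -6.97°, λ = atan2(p_y, p_x) ≈ 178.22°.

≈ (7°S, 178°E)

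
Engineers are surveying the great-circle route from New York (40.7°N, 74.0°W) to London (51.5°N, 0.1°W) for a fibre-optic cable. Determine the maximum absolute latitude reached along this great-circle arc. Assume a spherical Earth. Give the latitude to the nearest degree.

≈ 54°N

The great circle lies in the plane with unit normal n̂ = (p₁ × p₂)/|p₁ × p₂|.
Here n̂_z ≈ +0.591; the vertex latitude is φ_max = arccos|n̂_z| ≈ 53.8°.
Check via Clairaut: cos φ_max = |cos φ₁| · sin C = cos(40.7°)·sin(51.2°) ≈ 0.591, again giving ≈ 53.8°.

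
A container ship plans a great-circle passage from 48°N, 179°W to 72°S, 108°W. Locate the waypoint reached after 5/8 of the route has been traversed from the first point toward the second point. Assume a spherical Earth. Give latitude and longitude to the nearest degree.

≈ 30°S, 153°W

Write both endpoints as unit vectors p₁, p₂ with components (cos φ cos λ, cos φ sin λ, sin φ).
The central angle between the endpoints is δ = arccos(p₁·p₂) ≈ 2.265 rad (129.8°).
Interpolate at f = 5/8 with slerp weights a = sin((1−f)δ)/sin δ ≈ 0.977, b = sin(fδ)/sin δ ≈ 1.285.
p = a·p₁ + b·p₂ ≈ (-0.776, -0.389, -0.496); φ = arcsin(p_z) ≈ -29.76°, λ = atan2(p_y, p_x) ≈ -153.37°.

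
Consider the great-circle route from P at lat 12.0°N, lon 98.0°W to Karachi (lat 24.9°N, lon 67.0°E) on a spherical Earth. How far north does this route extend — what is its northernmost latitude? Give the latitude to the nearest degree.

The great circle lies in the plane with unit normal n̂ = (p₁ × p₂)/|p₁ × p₂|.
Here n̂_z ≈ +0.360; the vertex latitude is φ_max = arccos|n̂_z| ≈ 68.9°.
Check via Clairaut: cos φ_max = |cos φ₁| · sin C = cos(12.0°)·sin(21.6°) ≈ 0.360, again giving ≈ 68.9°.

≈ 69°N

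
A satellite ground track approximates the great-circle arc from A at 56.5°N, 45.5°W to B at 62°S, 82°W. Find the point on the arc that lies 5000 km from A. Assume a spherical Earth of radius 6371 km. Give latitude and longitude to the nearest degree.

Convert each endpoint to a unit vector on the sphere (x = cos φ cos λ, y = cos φ sin λ, z = sin φ).
The central angle between the endpoints is δ = arccos(p₁·p₂) ≈ 2.127 rad (121.9°). The total great-circle distance is δ·R ≈ 2.127 × 6371 ≈ 13551 km, so the target fraction is f = 5000/13551 ≈ 0.369.
Interpolate at f ≈ 0.369 with slerp weights a = sin((1−f)δ)/sin δ ≈ 1.147, b = sin(fδ)/sin δ ≈ 0.832.
p = a·p₁ + b·p₂ ≈ (0.498, -0.838, 0.222); φ = arcsin(p_z) ≈ 12.81°, λ = atan2(p_y, p_x) ≈ -59.29°.

≈ 13°N, 59°W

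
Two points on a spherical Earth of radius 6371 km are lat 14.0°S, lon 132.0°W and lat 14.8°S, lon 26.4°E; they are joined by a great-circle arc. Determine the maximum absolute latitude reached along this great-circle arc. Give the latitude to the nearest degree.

≈ 54°S

The great circle lies in the plane with unit normal n̂ = (p₁ × p₂)/|p₁ × p₂|.
Here n̂_z ≈ +0.589; the vertex latitude is φ_max = arccos|n̂_z| ≈ 53.9°.
Check via Clairaut: cos φ_max = |cos φ₁| · sin C = cos(14.0°)·sin(142.6°) ≈ 0.589, again giving ≈ 53.9°.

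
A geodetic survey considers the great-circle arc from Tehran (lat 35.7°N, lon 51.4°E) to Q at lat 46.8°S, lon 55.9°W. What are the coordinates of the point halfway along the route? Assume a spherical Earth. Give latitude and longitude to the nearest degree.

Write both endpoints as unit vectors p₁, p₂ with components (cos φ cos λ, cos φ sin λ, sin φ).
The central angle between the endpoints is δ = arccos(p₁·p₂) ≈ 2.203 rad (126.2°).
Interpolate at f = 1/2 with slerp weights a = sin((1−f)δ)/sin δ ≈ 1.105, b = sin(fδ)/sin δ ≈ 1.105.
p = a·p₁ + b·p₂ ≈ (0.984, 0.075, -0.161); φ = arcsin(p_z) ≈ -9.25°, λ = atan2(p_y, p_x) ≈ 4.36°.

≈ lat 9°S, lon 4°E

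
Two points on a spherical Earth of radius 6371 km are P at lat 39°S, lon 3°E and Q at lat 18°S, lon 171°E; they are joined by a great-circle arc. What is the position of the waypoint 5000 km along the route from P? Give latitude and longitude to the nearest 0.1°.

≈ lat 78.3°S, lon 57.5°E

Write both endpoints as unit vectors p₁, p₂ with components (cos φ cos λ, cos φ sin λ, sin φ).
The central angle between the endpoints is δ = arccos(p₁·p₂) ≈ 2.128 rad (121.9°). The total great-circle distance is δ·R ≈ 2.128 × 6371 ≈ 13555 km, so the target fraction is f = 5000/13555 ≈ 0.369.
Interpolate at f ≈ 0.369 with slerp weights a = sin((1−f)δ)/sin δ ≈ 1.147, b = sin(fδ)/sin δ ≈ 0.832.
p = a·p₁ + b·p₂ ≈ (0.109, 0.171, -0.979); φ = arcsin(p_z) ≈ -78.34°, λ = atan2(p_y, p_x) ≈ 57.51°.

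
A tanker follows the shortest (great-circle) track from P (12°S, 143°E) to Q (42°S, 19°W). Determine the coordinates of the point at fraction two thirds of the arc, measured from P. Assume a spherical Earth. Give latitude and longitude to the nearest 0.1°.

Convert each endpoint to a unit vector on the sphere (x = cos φ cos λ, y = cos φ sin λ, z = sin φ).
The central angle between the endpoints is δ = arccos(p₁·p₂) ≈ 2.156 rad (123.5°).
Interpolate at f = 2/3 with slerp weights a = sin((1−f)δ)/sin δ ≈ 0.790, b = sin(fδ)/sin δ ≈ 1.189.
p = a·p₁ + b·p₂ ≈ (0.218, 0.177, -0.960); φ = arcsin(p_z) ≈ -73.66°, λ = atan2(p_y, p_x) ≈ 39.05°.

≈ (73.7°S, 39.1°E)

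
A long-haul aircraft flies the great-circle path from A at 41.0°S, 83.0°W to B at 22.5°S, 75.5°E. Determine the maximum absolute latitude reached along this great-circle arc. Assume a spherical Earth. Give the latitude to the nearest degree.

≈ 74°S

The great circle lies in the plane with unit normal n̂ = (p₁ × p₂)/|p₁ × p₂|.
Here n̂_z ≈ +0.279; the vertex latitude is φ_max = arccos|n̂_z| ≈ 73.8°.
Check via Clairaut: cos φ_max = |cos φ₁| · sin C = cos(41.0°)·sin(158.3°) ≈ 0.279, again giving ≈ 73.8°.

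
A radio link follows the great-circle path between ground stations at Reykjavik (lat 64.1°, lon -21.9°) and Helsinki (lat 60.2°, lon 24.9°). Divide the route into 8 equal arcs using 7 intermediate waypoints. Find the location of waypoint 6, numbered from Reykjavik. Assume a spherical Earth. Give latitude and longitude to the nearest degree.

≈ lat 63°, lon 15°

Write both endpoints as unit vectors p₁, p₂ with components (cos φ cos λ, cos φ sin λ, sin φ).
The central angle between the endpoints is δ = arccos(p₁·p₂) ≈ 0.379 rad (21.7°).
Interpolate at f = 6/8 with slerp weights a = sin((1−f)δ)/sin δ ≈ 0.256, b = sin(fδ)/sin δ ≈ 0.758.
p = a·p₁ + b·p₂ ≈ (0.445, 0.117, 0.888); φ = arcsin(p_z) ≈ 62.59°, λ = atan2(p_y, p_x) ≈ 14.71°.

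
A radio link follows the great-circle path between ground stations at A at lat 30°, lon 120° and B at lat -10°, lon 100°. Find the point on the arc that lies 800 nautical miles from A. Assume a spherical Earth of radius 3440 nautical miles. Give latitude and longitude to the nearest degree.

≈ lat 18°, lon 113°

From cos δ = sin φ₁ sin φ₂ + cos φ₁ cos φ₂ cos Δλ, the central angle is δ ≈ 0.775 rad (44.4°). The total great-circle distance is δ·R ≈ 0.775 × 3440 ≈ 2665 nmi, so the target fraction is f = 800/2665 ≈ 0.300.
Interpolate at f ≈ 0.300 with slerp weights a = sin((1−f)δ)/sin δ ≈ 0.738, b = sin(fδ)/sin δ ≈ 0.329.
p = a·p₁ + b·p₂ ≈ (-0.376, 0.873, 0.312); φ = arcsin(p_z) ≈ 18.16°, λ = atan2(p_y, p_x) ≈ 113.29°.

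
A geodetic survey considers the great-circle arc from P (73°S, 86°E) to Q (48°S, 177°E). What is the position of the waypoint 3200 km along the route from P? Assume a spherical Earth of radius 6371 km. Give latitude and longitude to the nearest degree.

From cos δ = sin φ₁ sin φ₂ + cos φ₁ cos φ₂ cos Δλ, the central angle is δ ≈ 0.785 rad (45.0°). The total great-circle distance is δ·R ≈ 0.785 × 6371 ≈ 5002 km, so the target fraction is f = 3200/5002 ≈ 0.640.
Interpolate at f ≈ 0.640 with slerp weights a = sin((1−f)δ)/sin δ ≈ 0.395, b = sin(fδ)/sin δ ≈ 0.681.
p = a·p₁ + b·p₂ ≈ (-0.447, 0.139, -0.884); φ = arcsin(p_z) ≈ -62.09°, λ = atan2(p_y, p_x) ≈ 162.72°.

≈ (62°S, 163°E)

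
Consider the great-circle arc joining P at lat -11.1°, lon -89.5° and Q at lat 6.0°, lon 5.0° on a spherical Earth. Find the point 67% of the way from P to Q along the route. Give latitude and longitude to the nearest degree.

≈ lat 0°, lon -26°

Write both endpoints as unit vectors p₁, p₂ with components (cos φ cos λ, cos φ sin λ, sin φ).
The central angle between the endpoints is δ = arccos(p₁·p₂) ≈ 1.668 rad (95.5°).
Interpolate at f = 0.67 with slerp weights a = sin((1−f)δ)/sin δ ≈ 0.525, b = sin(fδ)/sin δ ≈ 0.903.
p = a·p₁ + b·p₂ ≈ (0.899, -0.437, -0.007); φ = arcsin(p_z) ≈ -0.39°, λ = atan2(p_y, p_x) ≈ -25.93°.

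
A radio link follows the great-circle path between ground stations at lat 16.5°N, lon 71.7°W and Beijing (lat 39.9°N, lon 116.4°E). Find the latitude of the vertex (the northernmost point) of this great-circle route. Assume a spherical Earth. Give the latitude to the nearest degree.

The great circle lies in the plane with unit normal n̂ = (p₁ × p₂)/|p₁ × p₂|.
Here n̂_z ≈ -0.124; the vertex latitude is φ_max = arccos|n̂_z| ≈ 82.9°.
Check via Clairaut: cos φ_max = |cos φ₁| · sin C = cos(16.5°)·sin(7.4°) ≈ 0.124, again giving ≈ 82.9°.

≈ 83°N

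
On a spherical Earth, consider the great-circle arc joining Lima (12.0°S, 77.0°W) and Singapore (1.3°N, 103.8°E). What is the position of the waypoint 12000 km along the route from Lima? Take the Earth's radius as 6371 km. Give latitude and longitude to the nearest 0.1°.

≈ 59.8°S, 111.1°E

Write both endpoints as unit vectors p₁, p₂ with components (cos φ cos λ, cos φ sin λ, sin φ).
The central angle between the endpoints is δ = arccos(p₁·p₂) ≈ 2.954 rad (169.3°). The total great-circle distance is δ·R ≈ 2.954 × 6371 ≈ 18822 km, so the target fraction is f = 12000/18822 ≈ 0.638.
Interpolate at f ≈ 0.638 with slerp weights a = sin((1−f)δ)/sin δ ≈ 4.714, b = sin(fδ)/sin δ ≈ 5.111.
p = a·p₁ + b·p₂ ≈ (-0.182, 0.469, -0.864); φ = arcsin(p_z) ≈ -59.78°, λ = atan2(p_y, p_x) ≈ 111.15°.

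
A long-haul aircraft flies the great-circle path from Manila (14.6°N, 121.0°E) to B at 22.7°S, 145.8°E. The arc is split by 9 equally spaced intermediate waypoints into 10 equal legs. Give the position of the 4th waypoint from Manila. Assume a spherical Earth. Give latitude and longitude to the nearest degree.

≈ 0°N, 131°E

Write both endpoints as unit vectors p₁, p₂ with components (cos φ cos λ, cos φ sin λ, sin φ).
The central angle between the endpoints is δ = arccos(p₁·p₂) ≈ 0.777 rad (44.5°).
Interpolate at f = 4/10 with slerp weights a = sin((1−f)δ)/sin δ ≈ 0.641, b = sin(fδ)/sin δ ≈ 0.436.
p = a·p₁ + b·p₂ ≈ (-0.652, 0.758, -0.007); φ = arcsin(p_z) ≈ -0.39°, λ = atan2(p_y, p_x) ≈ 130.72°.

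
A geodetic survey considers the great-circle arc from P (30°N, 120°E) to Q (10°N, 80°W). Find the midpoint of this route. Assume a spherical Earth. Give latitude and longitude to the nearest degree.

Write both endpoints as unit vectors p₁, p₂ with components (cos φ cos λ, cos φ sin λ, sin φ).
The central angle between the endpoints is δ = arccos(p₁·p₂) ≈ 2.367 rad (135.6°).
Interpolate at f = 1/2 with slerp weights a = sin((1−f)δ)/sin δ ≈ 1.324, b = sin(fδ)/sin δ ≈ 1.324.
p = a·p₁ + b·p₂ ≈ (-0.347, -0.291, 0.892); φ = arcsin(p_z) ≈ 63.08°, λ = atan2(p_y, p_x) ≈ -140.00°.

≈ (63°N, 140°W)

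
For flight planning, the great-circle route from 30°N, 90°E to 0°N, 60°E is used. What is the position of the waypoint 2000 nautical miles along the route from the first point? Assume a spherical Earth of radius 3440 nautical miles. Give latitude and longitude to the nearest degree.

Convert each endpoint to a unit vector on the sphere (x = cos φ cos λ, y = cos φ sin λ, z = sin φ).
The central angle between the endpoints is δ = arccos(p₁·p₂) ≈ 0.723 rad (41.4°). The total great-circle distance is δ·R ≈ 0.723 × 3440 ≈ 2486 nmi, so the target fraction is f = 2000/2486 ≈ 0.804.
Interpolate at f ≈ 0.804 with slerp weights a = sin((1−f)δ)/sin δ ≈ 0.213, b = sin(fδ)/sin δ ≈ 0.830.
p = a·p₁ + b·p₂ ≈ (0.415, 0.903, 0.106); φ = arcsin(p_z) ≈ 6.11°, λ = atan2(p_y, p_x) ≈ 65.32°.

≈ 6°N, 65°E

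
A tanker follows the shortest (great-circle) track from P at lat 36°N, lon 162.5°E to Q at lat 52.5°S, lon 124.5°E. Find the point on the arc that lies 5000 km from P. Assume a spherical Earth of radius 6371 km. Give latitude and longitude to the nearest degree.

≈ lat 7°S, lon 147°E

Write both endpoints as unit vectors p₁, p₂ with components (cos φ cos λ, cos φ sin λ, sin φ).
The central angle between the endpoints is δ = arccos(p₁·p₂) ≈ 1.649 rad (94.5°). The total great-circle distance is δ·R ≈ 1.649 × 6371 ≈ 10506 km, so the target fraction is f = 5000/10506 ≈ 0.476.
Interpolate at f ≈ 0.476 with slerp weights a = sin((1−f)δ)/sin δ ≈ 0.763, b = sin(fδ)/sin δ ≈ 0.709.
p = a·p₁ + b·p₂ ≈ (-0.833, 0.541, -0.114); φ = arcsin(p_z) ≈ -6.54°, λ = atan2(p_y, p_x) ≈ 146.99°.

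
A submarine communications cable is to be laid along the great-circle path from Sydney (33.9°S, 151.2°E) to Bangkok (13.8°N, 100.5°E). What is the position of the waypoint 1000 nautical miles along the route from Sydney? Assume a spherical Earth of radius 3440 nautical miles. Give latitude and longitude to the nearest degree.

Write both endpoints as unit vectors p₁, p₂ with components (cos φ cos λ, cos φ sin λ, sin φ).
The central angle between the endpoints is δ = arccos(p₁·p₂) ≈ 1.184 rad (67.8°). The total great-circle distance is δ·R ≈ 1.184 × 3440 ≈ 4072 nmi, so the target fraction is f = 1000/4072 ≈ 0.246.
Interpolate at f ≈ 0.246 with slerp weights a = sin((1−f)δ)/sin δ ≈ 0.841, b = sin(fδ)/sin δ ≈ 0.310.
p = a·p₁ + b·p₂ ≈ (-0.667, 0.632, -0.395); φ = arcsin(p_z) ≈ -23.29°, λ = atan2(p_y, p_x) ≈ 136.53°.

≈ (23°S, 137°E)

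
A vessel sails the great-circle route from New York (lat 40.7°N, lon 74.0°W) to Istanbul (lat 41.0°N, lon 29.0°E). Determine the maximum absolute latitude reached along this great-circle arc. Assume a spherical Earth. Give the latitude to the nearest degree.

The great circle lies in the plane with unit normal n̂ = (p₁ × p₂)/|p₁ × p₂|.
Here n̂_z ≈ +0.584; the vertex latitude is φ_max = arccos|n̂_z| ≈ 54.2°.
Check via Clairaut: cos φ_max = |cos φ₁| · sin C = cos(40.7°)·sin(50.4°) ≈ 0.584, again giving ≈ 54.2°.

≈ 54°N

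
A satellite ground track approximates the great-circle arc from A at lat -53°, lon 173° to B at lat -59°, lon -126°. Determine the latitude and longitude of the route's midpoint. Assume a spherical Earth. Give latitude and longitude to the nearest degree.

Write both endpoints as unit vectors p₁, p₂ with components (cos φ cos λ, cos φ sin λ, sin φ).
The central angle between the endpoints is δ = arccos(p₁·p₂) ≈ 0.583 rad (33.4°).
Interpolate at f = 1/2 with slerp weights a = sin((1−f)δ)/sin δ ≈ 0.522, b = sin(fδ)/sin δ ≈ 0.522.
p = a·p₁ + b·p₂ ≈ (-0.470, -0.179, -0.864); φ = arcsin(p_z) ≈ -59.81°, λ = atan2(p_y, p_x) ≈ -159.12°.

≈ lat -60°, lon -159°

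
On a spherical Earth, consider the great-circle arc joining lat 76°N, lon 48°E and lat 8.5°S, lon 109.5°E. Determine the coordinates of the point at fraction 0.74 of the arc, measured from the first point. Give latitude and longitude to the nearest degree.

≈ lat 15°N, lon 104°E

From cos δ = sin φ₁ sin φ₂ + cos φ₁ cos φ₂ cos Δλ, the central angle is δ ≈ 1.600 rad (91.7°).
Interpolate at f = 0.74 with slerp weights a = sin((1−f)δ)/sin δ ≈ 0.404, b = sin(fδ)/sin δ ≈ 0.927.
p = a·p₁ + b·p₂ ≈ (-0.240, 0.936, 0.255); φ = arcsin(p_z) ≈ 14.79°, λ = atan2(p_y, p_x) ≈ 104.40°.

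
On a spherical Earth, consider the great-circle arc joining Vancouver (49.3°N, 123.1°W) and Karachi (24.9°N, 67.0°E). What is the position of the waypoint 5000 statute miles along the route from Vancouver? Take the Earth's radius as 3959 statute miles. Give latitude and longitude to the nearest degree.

≈ (57°N, 74°E)

Write both endpoints as unit vectors p₁, p₂ with components (cos φ cos λ, cos φ sin λ, sin φ).
The central angle between the endpoints is δ = arccos(p₁·p₂) ≈ 1.837 rad (105.3°). The total great-circle distance is δ·R ≈ 1.837 × 3959 ≈ 7273 mi, so the target fraction is f = 5000/7273 ≈ 0.687.
Interpolate at f ≈ 0.687 with slerp weights a = sin((1−f)δ)/sin δ ≈ 0.563, b = sin(fδ)/sin δ ≈ 0.988.
p = a·p₁ + b·p₂ ≈ (0.150, 0.517, 0.843); φ = arcsin(p_z) ≈ 57.42°, λ = atan2(p_y, p_x) ≈ 73.87°.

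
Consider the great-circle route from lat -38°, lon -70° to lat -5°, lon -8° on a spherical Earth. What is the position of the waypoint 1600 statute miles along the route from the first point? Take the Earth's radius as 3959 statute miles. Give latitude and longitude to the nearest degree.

≈ lat -29°, lon -44°

Convert each endpoint to a unit vector on the sphere (x = cos φ cos λ, y = cos φ sin λ, z = sin φ).
The central angle between the endpoints is δ = arccos(p₁·p₂) ≈ 1.135 rad (65.0°). The total great-circle distance is δ·R ≈ 1.135 × 3959 ≈ 4493 mi, so the target fraction is f = 1600/4493 ≈ 0.356.
Interpolate at f ≈ 0.356 with slerp weights a = sin((1−f)δ)/sin δ ≈ 0.736, b = sin(fδ)/sin δ ≈ 0.434.
p = a·p₁ + b·p₂ ≈ (0.626, -0.605, -0.491); φ = arcsin(p_z) ≈ -29.41°, λ = atan2(p_y, p_x) ≈ -44.02°.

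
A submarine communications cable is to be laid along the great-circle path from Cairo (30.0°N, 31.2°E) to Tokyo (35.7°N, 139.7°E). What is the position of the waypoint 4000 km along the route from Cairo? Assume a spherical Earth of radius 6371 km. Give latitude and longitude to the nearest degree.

≈ (47°N, 73°E)

The haversine formula gives a central angle δ ≈ 1.502 rad (86.1°) between the endpoints. The total great-circle distance is δ·R ≈ 1.502 × 6371 ≈ 9570 km, so the target fraction is f = 4000/9570 ≈ 0.418.
Interpolate at f ≈ 0.418 with slerp weights a = sin((1−f)δ)/sin δ ≈ 0.769, b = sin(fδ)/sin δ ≈ 0.589.
p = a·p₁ + b·p₂ ≈ (0.205, 0.654, 0.728); φ = arcsin(p_z) ≈ 46.72°, λ = atan2(p_y, p_x) ≈ 72.61°.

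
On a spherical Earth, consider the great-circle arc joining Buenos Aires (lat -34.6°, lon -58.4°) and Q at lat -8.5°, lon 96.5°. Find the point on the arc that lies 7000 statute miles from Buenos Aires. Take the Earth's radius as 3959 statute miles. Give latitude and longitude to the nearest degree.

Convert each endpoint to a unit vector on the sphere (x = cos φ cos λ, y = cos φ sin λ, z = sin φ).
The central angle between the endpoints is δ = arccos(p₁·p₂) ≈ 2.283 rad (130.8°). The total great-circle distance is δ·R ≈ 2.283 × 3959 ≈ 9037 mi, so the target fraction is f = 7000/9037 ≈ 0.775.
Interpolate at f ≈ 0.775 with slerp weights a = sin((1−f)δ)/sin δ ≈ 0.650, b = sin(fδ)/sin δ ≈ 1.295.
p = a·p₁ + b·p₂ ≈ (0.135, 0.817, -0.561); φ = arcsin(p_z) ≈ -34.10°, λ = atan2(p_y, p_x) ≈ 80.59°.

≈ lat -34°, lon 81°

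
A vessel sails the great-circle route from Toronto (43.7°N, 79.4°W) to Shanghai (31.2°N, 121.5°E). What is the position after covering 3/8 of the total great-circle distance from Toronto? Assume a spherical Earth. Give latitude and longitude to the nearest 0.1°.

Convert each endpoint to a unit vector on the sphere (x = cos φ cos λ, y = cos φ sin λ, z = sin φ).
The central angle between the endpoints is δ = arccos(p₁·p₂) ≈ 1.792 rad (102.7°).
Interpolate at f = 3/8 with slerp weights a = sin((1−f)δ)/sin δ ≈ 0.923, b = sin(fδ)/sin δ ≈ 0.638.
p = a·p₁ + b·p₂ ≈ (-0.163, -0.190, 0.968); φ = arcsin(p_z) ≈ 75.51°, λ = atan2(p_y, p_x) ≈ -130.51°.

≈ 75.5°N, 130.5°W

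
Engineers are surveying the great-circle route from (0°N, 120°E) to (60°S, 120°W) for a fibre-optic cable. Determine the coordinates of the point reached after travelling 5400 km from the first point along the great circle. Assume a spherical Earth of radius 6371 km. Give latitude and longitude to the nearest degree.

≈ (42°S, 147°E)

Write both endpoints as unit vectors p₁, p₂ with components (cos φ cos λ, cos φ sin λ, sin φ).
The central angle between the endpoints is δ = arccos(p₁·p₂) ≈ 1.823 rad (104.5°). The total great-circle distance is δ·R ≈ 1.823 × 6371 ≈ 11617 km, so the target fraction is f = 5400/11617 ≈ 0.465.
Interpolate at f ≈ 0.465 with slerp weights a = sin((1−f)δ)/sin δ ≈ 0.855, b = sin(fδ)/sin δ ≈ 0.774.
p = a·p₁ + b·p₂ ≈ (-0.621, 0.405, -0.671); φ = arcsin(p_z) ≈ -42.11°, λ = atan2(p_y, p_x) ≈ 146.87°.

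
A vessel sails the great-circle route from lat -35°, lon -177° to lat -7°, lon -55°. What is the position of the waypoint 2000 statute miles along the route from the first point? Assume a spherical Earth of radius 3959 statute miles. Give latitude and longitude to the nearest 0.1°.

≈ lat -42.3°, lon -140.8°

Convert each endpoint to a unit vector on the sphere (x = cos φ cos λ, y = cos φ sin λ, z = sin φ).
The central angle between the endpoints is δ = arccos(p₁·p₂) ≈ 1.940 rad (111.2°). The total great-circle distance is δ·R ≈ 1.940 × 3959 ≈ 7681 mi, so the target fraction is f = 2000/7681 ≈ 0.260.
Interpolate at f ≈ 0.260 with slerp weights a = sin((1−f)δ)/sin δ ≈ 1.062, b = sin(fδ)/sin δ ≈ 0.519.
p = a·p₁ + b·p₂ ≈ (-0.574, -0.467, -0.673); φ = arcsin(p_z) ≈ -42.27°, λ = atan2(p_y, p_x) ≈ -140.82°.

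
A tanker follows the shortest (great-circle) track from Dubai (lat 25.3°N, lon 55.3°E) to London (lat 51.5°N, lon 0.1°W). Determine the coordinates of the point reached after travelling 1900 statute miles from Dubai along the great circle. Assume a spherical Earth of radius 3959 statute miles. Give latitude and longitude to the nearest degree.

≈ lat 43°N, lon 30°E

Write both endpoints as unit vectors p₁, p₂ with components (cos φ cos λ, cos φ sin λ, sin φ).
The central angle between the endpoints is δ = arccos(p₁·p₂) ≈ 0.858 rad (49.2°). The total great-circle distance is δ·R ≈ 0.858 × 3959 ≈ 3396 mi, so the target fraction is f = 1900/3396 ≈ 0.559.
Interpolate at f ≈ 0.559 with slerp weights a = sin((1−f)δ)/sin δ ≈ 0.488, b = sin(fδ)/sin δ ≈ 0.610.
p = a·p₁ + b·p₂ ≈ (0.631, 0.362, 0.686); φ = arcsin(p_z) ≈ 43.33°, λ = atan2(p_y, p_x) ≈ 29.84°.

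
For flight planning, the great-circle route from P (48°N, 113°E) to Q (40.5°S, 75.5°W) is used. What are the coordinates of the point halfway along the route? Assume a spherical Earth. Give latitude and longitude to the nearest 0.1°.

≈ (33.9°N, 120.6°W)

From cos δ = sin φ₁ sin φ₂ + cos φ₁ cos φ₂ cos Δλ, the central angle is δ ≈ 2.973 rad (170.4°).
Interpolate at f = 1/2 with slerp weights a = sin((1−f)δ)/sin δ ≈ 5.946, b = sin(fδ)/sin δ ≈ 5.946.
p = a·p₁ + b·p₂ ≈ (-0.422, -0.715, 0.557); φ = arcsin(p_z) ≈ 33.85°, λ = atan2(p_y, p_x) ≈ -120.58°.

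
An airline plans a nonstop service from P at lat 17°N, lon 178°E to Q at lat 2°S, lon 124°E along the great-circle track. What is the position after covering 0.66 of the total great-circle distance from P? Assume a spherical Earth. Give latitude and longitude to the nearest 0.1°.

≈ lat 5.2°N, lon 141.9°E

The haversine formula gives a central angle δ ≈ 0.987 rad (56.5°) between the endpoints.
Interpolate at f = 0.66 with slerp weights a = sin((1−f)δ)/sin δ ≈ 0.395, b = sin(fδ)/sin δ ≈ 0.727.
p = a·p₁ + b·p₂ ≈ (-0.783, 0.615, 0.090); φ = arcsin(p_z) ≈ 5.16°, λ = atan2(p_y, p_x) ≈ 141.85°.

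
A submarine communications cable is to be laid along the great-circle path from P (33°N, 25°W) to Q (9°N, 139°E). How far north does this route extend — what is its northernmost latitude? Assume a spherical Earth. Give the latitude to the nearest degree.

The great circle lies in the plane with unit normal n̂ = (p₁ × p₂)/|p₁ × p₂|.
Here n̂_z ≈ +0.325; the vertex latitude is φ_max = arccos|n̂_z| ≈ 71.1°.
Check via Clairaut: cos φ_max = |cos φ₁| · sin C = cos(33.0°)·sin(22.8°) ≈ 0.325, again giving ≈ 71.1°.

≈ 71°N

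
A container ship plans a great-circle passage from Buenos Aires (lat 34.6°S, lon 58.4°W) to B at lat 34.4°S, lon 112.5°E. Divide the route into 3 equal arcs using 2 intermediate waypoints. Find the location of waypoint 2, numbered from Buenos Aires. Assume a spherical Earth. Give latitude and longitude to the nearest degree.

≈ lat 70°S, lon 98°E

Write both endpoints as unit vectors p₁, p₂ with components (cos φ cos λ, cos φ sin λ, sin φ).
The central angle between the endpoints is δ = arccos(p₁·p₂) ≈ 1.928 rad (110.5°).
Interpolate at f = 2/3 with slerp weights a = sin((1−f)δ)/sin δ ≈ 0.640, b = sin(fδ)/sin δ ≈ 1.024.
p = a·p₁ + b·p₂ ≈ (-0.047, 0.332, -0.942); φ = arcsin(p_z) ≈ -70.39°, λ = atan2(p_y, p_x) ≈ 98.13°.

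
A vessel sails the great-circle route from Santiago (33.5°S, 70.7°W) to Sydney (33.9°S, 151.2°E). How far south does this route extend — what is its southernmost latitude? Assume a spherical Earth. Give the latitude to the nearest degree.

≈ 62°S

The great circle lies in the plane with unit normal n̂ = (p₁ × p₂)/|p₁ × p₂|.
Here n̂_z ≈ -0.472; the vertex latitude is φ_max = arccos|n̂_z| ≈ 61.8°.
Check via Clairaut: cos φ_max = |cos φ₁| · sin C = cos(33.5°)·sin(145.5°) ≈ 0.472, again giving ≈ 61.8°.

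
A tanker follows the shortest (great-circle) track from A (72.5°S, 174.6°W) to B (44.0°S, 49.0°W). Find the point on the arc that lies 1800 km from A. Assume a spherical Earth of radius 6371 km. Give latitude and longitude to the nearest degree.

Write both endpoints as unit vectors p₁, p₂ with components (cos φ cos λ, cos φ sin λ, sin φ).
The central angle between the endpoints is δ = arccos(p₁·p₂) ≈ 1.004 rad (57.5°). The total great-circle distance is δ·R ≈ 1.004 × 6371 ≈ 6399 km, so the target fraction is f = 1800/6399 ≈ 0.281.
Interpolate at f ≈ 0.281 with slerp weights a = sin((1−f)δ)/sin δ ≈ 0.783, b = sin(fδ)/sin δ ≈ 0.330.
p = a·p₁ + b·p₂ ≈ (-0.079, -0.202, -0.976); φ = arcsin(p_z) ≈ -77.51°, λ = atan2(p_y, p_x) ≈ -111.29°.

≈ (78°S, 111°W)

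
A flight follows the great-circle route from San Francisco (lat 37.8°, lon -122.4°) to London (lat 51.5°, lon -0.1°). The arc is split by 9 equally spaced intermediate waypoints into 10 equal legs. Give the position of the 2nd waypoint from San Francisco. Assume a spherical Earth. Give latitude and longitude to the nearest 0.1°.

≈ lat 50.2°, lon -109.4°

Convert each endpoint to a unit vector on the sphere (x = cos φ cos λ, y = cos φ sin λ, z = sin φ).
The central angle between the endpoints is δ = arccos(p₁·p₂) ≈ 1.352 rad (77.5°).
Interpolate at f = 2/10 with slerp weights a = sin((1−f)δ)/sin δ ≈ 0.904, b = sin(fδ)/sin δ ≈ 0.274.
p = a·p₁ + b·p₂ ≈ (-0.213, -0.604, 0.768); φ = arcsin(p_z) ≈ 50.21°, λ = atan2(p_y, p_x) ≈ -109.40°.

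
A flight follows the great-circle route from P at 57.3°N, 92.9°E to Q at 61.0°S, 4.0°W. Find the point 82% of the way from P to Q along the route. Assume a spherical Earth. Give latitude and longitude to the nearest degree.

Write both endpoints as unit vectors p₁, p₂ with components (cos φ cos λ, cos φ sin λ, sin φ).
The central angle between the endpoints is δ = arccos(p₁·p₂) ≈ 2.446 rad (140.1°).
Interpolate at f = 0.82 with slerp weights a = sin((1−f)δ)/sin δ ≈ 0.665, b = sin(fδ)/sin δ ≈ 1.415.
p = a·p₁ + b·p₂ ≈ (0.666, 0.311, -0.678); φ = arcsin(p_z) ≈ -42.69°, λ = atan2(p_y, p_x) ≈ 25.01°.

≈ 43°S, 25°E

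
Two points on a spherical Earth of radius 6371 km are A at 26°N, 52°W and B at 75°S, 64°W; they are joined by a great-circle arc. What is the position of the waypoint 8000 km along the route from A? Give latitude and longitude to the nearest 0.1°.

From cos δ = sin φ₁ sin φ₂ + cos φ₁ cos φ₂ cos Δλ, the central angle is δ ≈ 1.768 rad (101.3°). The total great-circle distance is δ·R ≈ 1.768 × 6371 ≈ 11264 km, so the target fraction is f = 8000/11264 ≈ 0.710.
Interpolate at f ≈ 0.710 with slerp weights a = sin((1−f)δ)/sin δ ≈ 0.500, b = sin(fδ)/sin δ ≈ 0.970.
p = a·p₁ + b·p₂ ≈ (0.387, -0.580, -0.717); φ = arcsin(p_z) ≈ -45.84°, λ = atan2(p_y, p_x) ≈ -56.29°.

≈ 45.8°S, 56.3°W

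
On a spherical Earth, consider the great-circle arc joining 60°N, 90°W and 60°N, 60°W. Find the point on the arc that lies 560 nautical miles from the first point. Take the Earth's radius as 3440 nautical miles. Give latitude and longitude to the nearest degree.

≈ 61°N, 71°W

Convert each endpoint to a unit vector on the sphere (x = cos φ cos λ, y = cos φ sin λ, z = sin φ).
The central angle between the endpoints is δ = arccos(p₁·p₂) ≈ 0.260 rad (14.9°). The total great-circle distance is δ·R ≈ 0.260 × 3440 ≈ 893 nmi, so the target fraction is f = 560/893 ≈ 0.627.
Interpolate at f ≈ 0.627 with slerp weights a = sin((1−f)δ)/sin δ ≈ 0.376, b = sin(fδ)/sin δ ≈ 0.632.
p = a·p₁ + b·p₂ ≈ (0.158, -0.462, 0.873); φ = arcsin(p_z) ≈ 60.80°, λ = atan2(p_y, p_x) ≈ -71.12°.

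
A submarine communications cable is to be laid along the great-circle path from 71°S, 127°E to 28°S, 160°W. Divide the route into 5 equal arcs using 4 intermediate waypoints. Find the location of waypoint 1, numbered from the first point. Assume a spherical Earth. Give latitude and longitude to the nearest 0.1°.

Convert each endpoint to a unit vector on the sphere (x = cos φ cos λ, y = cos φ sin λ, z = sin φ).
The central angle between the endpoints is δ = arccos(p₁·p₂) ≈ 1.015 rad (58.1°).
Interpolate at f = 1/5 with slerp weights a = sin((1−f)δ)/sin δ ≈ 0.854, b = sin(fδ)/sin δ ≈ 0.237.
p = a·p₁ + b·p₂ ≈ (-0.364, 0.150, -0.919); φ = arcsin(p_z) ≈ -66.79°, λ = atan2(p_y, p_x) ≈ 157.56°.

≈ 66.8°S, 157.6°E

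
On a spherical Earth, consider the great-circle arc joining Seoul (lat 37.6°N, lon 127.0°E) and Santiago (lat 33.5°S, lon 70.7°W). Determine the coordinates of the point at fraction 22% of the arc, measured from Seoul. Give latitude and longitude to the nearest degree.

≈ lat 35°N, lon 172°E

From cos δ = sin φ₁ sin φ₂ + cos φ₁ cos φ₂ cos Δλ, the central angle is δ ≈ 2.881 rad (165.1°).
Interpolate at f = 0.22 with slerp weights a = sin((1−f)δ)/sin δ ≈ 3.024, b = sin(fδ)/sin δ ≈ 2.296.
p = a·p₁ + b·p₂ ≈ (-0.809, 0.107, 0.578); φ = arcsin(p_z) ≈ 35.30°, λ = atan2(p_y, p_x) ≈ 172.50°.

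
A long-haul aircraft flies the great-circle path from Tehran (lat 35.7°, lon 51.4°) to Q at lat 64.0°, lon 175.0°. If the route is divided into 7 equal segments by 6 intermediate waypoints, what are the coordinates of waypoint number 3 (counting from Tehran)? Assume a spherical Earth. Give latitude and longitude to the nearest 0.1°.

Write both endpoints as unit vectors p₁, p₂ with components (cos φ cos λ, cos φ sin λ, sin φ).
The central angle between the endpoints is δ = arccos(p₁·p₂) ≈ 1.237 rad (70.9°).
Interpolate at f = 3/7 with slerp weights a = sin((1−f)δ)/sin δ ≈ 0.687, b = sin(fδ)/sin δ ≈ 0.535.
p = a·p₁ + b·p₂ ≈ (0.115, 0.457, 0.882); φ = arcsin(p_z) ≈ 61.91°, λ = atan2(p_y, p_x) ≈ 75.92°.

≈ lat 61.9°, lon 75.9°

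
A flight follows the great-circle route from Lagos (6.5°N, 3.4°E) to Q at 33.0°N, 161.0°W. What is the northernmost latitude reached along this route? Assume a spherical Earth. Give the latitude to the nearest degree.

The great circle lies in the plane with unit normal n̂ = (p₁ × p₂)/|p₁ × p₂|.
Here n̂_z ≈ -0.334; the vertex latitude is φ_max = arccos|n̂_z| ≈ 70.5°.

≈ 71°N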